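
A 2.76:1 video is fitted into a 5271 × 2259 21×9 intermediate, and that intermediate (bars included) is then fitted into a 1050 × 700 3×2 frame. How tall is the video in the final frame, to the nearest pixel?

380 px

2.76:1 in 5271×2259: fills the width, so the video is 5271.00 × 1909.78.
Second fit — the 21×9 canvas into 1050×700 spans the width: 1050.00 × 450.00 (×0.1992 from 5271×2259).
The video scales with it: height 1909.78 × 0.1992 ≈ 380.43.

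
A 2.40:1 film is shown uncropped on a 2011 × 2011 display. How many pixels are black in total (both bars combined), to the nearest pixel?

2.40:1 is wider than square, so it spans the full width.
That makes the image 837.9167 px tall (2011 / 2.400).
2011 − 837.9167 = 1173.0833 px of bars.
Bar area = 1173.0833 × 2011 ≈ 2359071 px.

2359071 pixels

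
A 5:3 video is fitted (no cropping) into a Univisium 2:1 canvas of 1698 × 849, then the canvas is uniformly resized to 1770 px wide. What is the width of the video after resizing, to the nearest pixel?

1475 px

In the 1698×849 frame the video fills the height: width = 849 × 5/3 ≈ 1415.00 px.
Scaling 1698 → 1770 is ×1.0424, so the width becomes 1415.00 × 1.0424 ≈ 1475.00 px.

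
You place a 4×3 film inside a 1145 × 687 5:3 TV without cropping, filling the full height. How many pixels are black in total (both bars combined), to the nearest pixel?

157323 pixels

Content width = 687 × 4/3 ≈ 916.0000 px.
1145 − 916.0000 = 229.0000 px of bars.
Across the 687-px span: 229.0000 × 687 ≈ 157323 px.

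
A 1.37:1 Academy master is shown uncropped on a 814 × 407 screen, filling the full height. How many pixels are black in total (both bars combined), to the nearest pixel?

104359 pixels

Content width = 407 × 1.370 ≈ 557.5900 px.
814 − 557.5900 = 256.4100 px of bars.
That's 256.4100 × 407 ≈ 104359 black pixels.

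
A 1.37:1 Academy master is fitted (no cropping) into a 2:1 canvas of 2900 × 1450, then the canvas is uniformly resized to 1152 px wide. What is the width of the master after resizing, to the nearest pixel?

789 px

At 2900×1450 the master is height-limited, so width = 1450 × 1.370 ≈ 1986.50 px.
The frame scales by 1152/2900 = 0.3972; 1986.50 × 0.3972 ≈ 789.12 px.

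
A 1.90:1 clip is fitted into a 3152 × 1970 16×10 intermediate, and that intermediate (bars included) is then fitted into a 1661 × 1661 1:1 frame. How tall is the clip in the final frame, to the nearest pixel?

Inside the 3152×1970 canvas the clip is width-limited at 3152.00 × 1658.95.
Second fit — the 16×10 canvas into 1661×1661 spans the width: 1661.00 × 1038.12 (×0.5270 from 3152×1970).
The clip scales with it: height 1658.95 × 0.5270 ≈ 874.21.

874 px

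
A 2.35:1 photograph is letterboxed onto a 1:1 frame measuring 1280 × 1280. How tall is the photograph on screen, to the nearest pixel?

545 px

2.35:1 (2.350) > 1:1 (1.000), so the photograph fills the width.
The photograph is 1280 / 2.350 ≈ 544.68 px tall.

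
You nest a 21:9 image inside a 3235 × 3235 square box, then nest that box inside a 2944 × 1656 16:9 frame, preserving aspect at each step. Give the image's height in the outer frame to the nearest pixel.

710 px

Inside the 3235×3235 canvas the image is width-limited at 3235.00 × 1386.43.
square in 2944×1656: fills the height, so the intermediate becomes 1656.00 × 1656.00 — a scale of ×0.5119.
The image scales with it: height 1386.43 × 0.5119 ≈ 709.71.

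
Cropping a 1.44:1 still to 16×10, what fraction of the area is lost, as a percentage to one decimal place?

10.0%

16×10 is wider than 1.44:1, so the crop keeps the full width and trims the height.
(1.440)/(1.600) ≈ 0.900 of the area survives, leaving 10.00% discarded.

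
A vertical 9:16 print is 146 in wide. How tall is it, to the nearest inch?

146 / 9 × 16 = 259.56.

260 in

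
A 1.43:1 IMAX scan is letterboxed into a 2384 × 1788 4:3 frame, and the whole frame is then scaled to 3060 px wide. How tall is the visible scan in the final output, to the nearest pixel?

2140 px

In the 2384×1788 frame the scan fills the width: height = 2384 / 1.430 ≈ 1667.13 px.
Scaling 2384 → 3060 is ×1.2836, so the height becomes 1667.13 × 1.2836 ≈ 2139.86 px.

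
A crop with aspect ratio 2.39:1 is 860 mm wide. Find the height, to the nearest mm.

360 mm

Height = 860 / 2.390 = 359.83.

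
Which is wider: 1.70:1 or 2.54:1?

2.54:1

1.7 and 2.54; 2.54 > 1.7.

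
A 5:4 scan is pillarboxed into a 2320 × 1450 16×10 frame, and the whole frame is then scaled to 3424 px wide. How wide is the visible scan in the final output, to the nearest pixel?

In the 2320×1450 frame the scan fills the height: width = 1450 × 5/4 ≈ 1812.50 px.
Scaling 2320 → 3424 is ×1.4759, so the width becomes 1812.50 × 1.4759 ≈ 2675.00 px.

2675 px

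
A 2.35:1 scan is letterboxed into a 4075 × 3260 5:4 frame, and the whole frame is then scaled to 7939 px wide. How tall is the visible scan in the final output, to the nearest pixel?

3378 px

At 4075×3260 the scan is width-limited, so height = 4075 / 2.350 ≈ 1734.04 px.
Resizing to 7939 px wide multiplies everything by 1.9482: 1734.04 → 3378.30 px.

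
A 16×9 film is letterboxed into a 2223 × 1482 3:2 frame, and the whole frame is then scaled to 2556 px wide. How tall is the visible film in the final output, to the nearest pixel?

At 2223×1482 the film is width-limited, so height = 2223 × 9/16 ≈ 1250.44 px.
Scaling 2223 → 2556 is ×1.1498, so the height becomes 1250.44 × 1.1498 ≈ 1437.75 px.

1438 px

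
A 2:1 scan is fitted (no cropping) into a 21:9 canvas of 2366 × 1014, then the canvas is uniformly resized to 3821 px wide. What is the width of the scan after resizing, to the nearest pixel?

3275 px

In the 2366×1014 frame the scan fills the height: width = 1014 × 2/1 ≈ 2028.00 px.
Resizing to 3821 px wide multiplies everything by 1.6150: 2028.00 → 3275.14 px.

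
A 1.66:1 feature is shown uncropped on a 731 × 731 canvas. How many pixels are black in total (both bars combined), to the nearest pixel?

1.66:1 (1.660) > square (1.000), so the feature fills the width.
That makes the image 440.3614 px tall (731 / 1.660).
Leftover height: 731 − 440.3614 = 290.6386 px.
Across the 731-px span: 290.6386 × 731 ≈ 212457 px.

212457 pixels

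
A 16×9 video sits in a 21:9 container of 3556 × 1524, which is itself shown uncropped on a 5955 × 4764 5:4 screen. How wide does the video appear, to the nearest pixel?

16×9 in 3556×1524: fills the height, so the video is 2709.33 × 1524.00.
21:9 in 5955×4764: fills the width, so the intermediate becomes 5955.00 × 2552.14 — a scale of ×1.6746.
Applying the same ×1.6746: 2709.33 → 4537.14.

4537 px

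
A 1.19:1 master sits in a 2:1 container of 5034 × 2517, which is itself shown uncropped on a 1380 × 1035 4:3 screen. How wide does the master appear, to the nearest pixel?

1.19:1 in 5034×2517: fills the height, so the master is 2995.23 × 2517.00.
The 2:1 canvas is width-limited in 1380×1035, giving 1380.00 × 690.00; scale factor 0.2741.
Applying the same ×0.2741: 2995.23 → 821.10.

821 px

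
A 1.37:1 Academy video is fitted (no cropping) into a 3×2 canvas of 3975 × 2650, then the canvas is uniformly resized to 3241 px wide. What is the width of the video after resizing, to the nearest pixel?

2960 px

Fitted into 3975×2650, the video spans the height; its width is 2650 × 1.370 ≈ 3630.50 px.
The frame scales by 3241/3975 = 0.8153; 3630.50 × 0.8153 ≈ 2960.11 px.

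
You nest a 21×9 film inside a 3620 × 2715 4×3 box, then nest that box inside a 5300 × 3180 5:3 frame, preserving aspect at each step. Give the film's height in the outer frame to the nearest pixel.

First fit — 21×9 into 3620×2715 spans the width: 3620.00 × 1551.43.
Second fit — the 4×3 canvas into 5300×3180 spans the height: 4240.00 × 3180.00 (×1.1713 from 3620×2715).
The film scales with it: height 1551.43 × 1.1713 ≈ 1817.14.

1817 px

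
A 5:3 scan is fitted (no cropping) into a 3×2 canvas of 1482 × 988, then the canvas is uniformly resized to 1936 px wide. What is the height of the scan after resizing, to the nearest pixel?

1162 px

Fitted into 1482×988, the scan spans the width; its height is 1482 × 3/5 ≈ 889.20 px.
The frame scales by 1936/1482 = 1.3063; 889.20 × 1.3063 ≈ 1161.60 px.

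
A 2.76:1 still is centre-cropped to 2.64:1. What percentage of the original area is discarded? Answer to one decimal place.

2.64:1 is narrower than 2.76:1, so the crop keeps the full height and trims the width.
(2.640)/(2.760) ≈ 0.957 of the area survives, leaving 4.35% discarded.

4.3%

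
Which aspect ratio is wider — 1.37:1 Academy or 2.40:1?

2.40:1

1.37 and 2.4; 2.4 > 1.37.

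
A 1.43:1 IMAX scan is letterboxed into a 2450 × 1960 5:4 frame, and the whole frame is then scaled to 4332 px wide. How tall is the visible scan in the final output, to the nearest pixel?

At 2450×1960 the scan is width-limited, so height = 2450 / 1.430 ≈ 1713.29 px.
Resizing to 4332 px wide multiplies everything by 1.7682: 1713.29 → 3029.37 px.

3029 px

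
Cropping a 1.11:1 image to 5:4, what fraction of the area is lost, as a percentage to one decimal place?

5:4 is wider than 1.11:1, so the crop keeps the full width and trims the height.
Area ratio = (1.110)/(1.250) = 88.80%; the remaining 11.20% is cropped out.

11.2%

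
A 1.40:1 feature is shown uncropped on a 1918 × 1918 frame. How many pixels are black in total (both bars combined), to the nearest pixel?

1051064 pixels

1.40:1 (1.400) > square (1.000), so the feature fills the width.
That makes the image 1370.0000 px tall (1918 / 1.400).
1918 − 1370.0000 = 548.0000 px of bars.
Bar area = 548.0000 × 1918 ≈ 1051064 px.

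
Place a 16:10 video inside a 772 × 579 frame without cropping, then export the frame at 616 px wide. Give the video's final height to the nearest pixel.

385 px

Fitted into 772×579, the video spans the width; its height is 772 × 10/16 ≈ 482.50 px.
The frame scales by 616/772 = 0.7979; 482.50 × 0.7979 ≈ 385.00 px.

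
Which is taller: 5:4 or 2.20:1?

5:4 = 1.25 and 2.2; 2.2 > 1.25. The smaller width-to-height ratio is the taller frame.

5:4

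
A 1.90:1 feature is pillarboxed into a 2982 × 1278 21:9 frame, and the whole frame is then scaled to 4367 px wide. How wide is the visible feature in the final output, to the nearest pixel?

3556 px

At 2982×1278 the feature is height-limited, so width = 1278 × 1.900 ≈ 2428.20 px.
Scaling 2982 → 4367 is ×1.4645, so the width becomes 2428.20 × 1.4645 ≈ 3555.99 px.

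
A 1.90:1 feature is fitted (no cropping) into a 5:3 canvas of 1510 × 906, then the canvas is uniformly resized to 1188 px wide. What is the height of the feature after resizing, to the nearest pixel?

625 px

In the 1510×906 frame the feature fills the width: height = 1510 / 1.900 ≈ 794.74 px.
Scaling 1510 → 1188 is ×0.7868, so the height becomes 794.74 × 0.7868 ≈ 625.26 px.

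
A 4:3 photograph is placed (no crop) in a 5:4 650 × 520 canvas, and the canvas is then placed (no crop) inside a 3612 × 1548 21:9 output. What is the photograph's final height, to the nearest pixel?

1451 px

First fit — 4:3 into 650×520 spans the width: 650.00 × 487.50.
The 5:4 canvas is height-limited in 3612×1548, giving 1935.00 × 1548.00; scale factor 2.9769.
So the photograph's height is 487.50 × 2.9769 ≈ 1451.25.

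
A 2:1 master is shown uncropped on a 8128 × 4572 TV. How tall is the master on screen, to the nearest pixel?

4064 px

2:1 is wider than 16:9, so it spans the full width.
The master is 8128 × 1/2 ≈ 4064.00 px tall.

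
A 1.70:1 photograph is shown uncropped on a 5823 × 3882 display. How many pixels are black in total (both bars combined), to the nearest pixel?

Since 1.700 > 1.500, the photograph is width-limited.
The photograph is 5823 / 1.700 ≈ 3425.2941 px tall.
Leftover height: 3882 − 3425.2941 = 456.7059 px.
That's 456.7059 × 5823 ≈ 2659398 black pixels.

2659398 pixels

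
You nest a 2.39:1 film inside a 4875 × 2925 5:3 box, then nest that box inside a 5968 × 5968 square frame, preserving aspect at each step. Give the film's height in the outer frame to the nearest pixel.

2497 px

First fit — 2.39:1 into 4875×2925 spans the width: 4875.00 × 2039.75.
Second fit — the 5:3 canvas into 5968×5968 spans the width: 5968.00 × 3580.80 (×1.2242 from 4875×2925).
Applying the same ×1.2242: 2039.75 → 2497.07.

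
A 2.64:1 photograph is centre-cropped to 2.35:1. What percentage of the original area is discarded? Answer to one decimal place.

Going from 2.64:1 to 2.35:1 means cutting width while keeping height.
(2.350)/(2.640) ≈ 0.890 of the area survives, leaving 10.98% discarded.

11.0%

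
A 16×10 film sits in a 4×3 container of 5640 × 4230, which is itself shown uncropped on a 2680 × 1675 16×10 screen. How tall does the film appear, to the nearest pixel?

First fit — 16×10 into 5640×4230 spans the width: 5640.00 × 3525.00.
4×3 in 2680×1675: fills the height, so the intermediate becomes 2233.33 × 1675.00 — a scale of ×0.3960.
So the film's height is 3525.00 × 0.3960 ≈ 1395.83.

1396 px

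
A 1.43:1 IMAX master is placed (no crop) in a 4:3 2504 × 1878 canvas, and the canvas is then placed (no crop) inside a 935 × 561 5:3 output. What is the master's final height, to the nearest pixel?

523 px

First fit — 1.43:1 IMAX into 2504×1878 spans the width: 2504.00 × 1751.05.
The 4:3 canvas is height-limited in 935×561, giving 748.00 × 561.00; scale factor 0.2987.
The master scales with it: height 1751.05 × 0.2987 ≈ 523.08.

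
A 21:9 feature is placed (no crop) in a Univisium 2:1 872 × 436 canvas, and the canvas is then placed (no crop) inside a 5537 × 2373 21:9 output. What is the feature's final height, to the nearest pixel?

2034 px

Inside the 872×436 canvas the feature is width-limited at 872.00 × 373.71.
Univisium 2:1 in 5537×2373: fills the height, so the intermediate becomes 4746.00 × 2373.00 — a scale of ×5.4427.
The feature scales with it: height 373.71 × 5.4427 ≈ 2034.00.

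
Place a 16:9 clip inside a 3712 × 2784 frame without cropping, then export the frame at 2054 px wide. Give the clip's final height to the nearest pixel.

1155 px

In the 3712×2784 frame the clip fills the width: height = 3712 × 9/16 ≈ 2088.00 px.
The frame scales by 2054/3712 = 0.5533; 2088.00 × 0.5533 ≈ 1155.38 px.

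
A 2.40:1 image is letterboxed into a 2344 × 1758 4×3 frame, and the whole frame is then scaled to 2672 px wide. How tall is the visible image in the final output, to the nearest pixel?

At 2344×1758 the image is width-limited, so height = 2344 / 2.400 ≈ 976.67 px.
Scaling 2344 → 2672 is ×1.1399, so the height becomes 976.67 × 1.1399 ≈ 1113.33 px.

1113 px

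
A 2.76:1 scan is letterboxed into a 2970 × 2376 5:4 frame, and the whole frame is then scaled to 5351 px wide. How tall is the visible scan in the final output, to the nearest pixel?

1939 px

At 2970×2376 the scan is width-limited, so height = 2970 / 2.760 ≈ 1076.09 px.
Resizing to 5351 px wide multiplies everything by 1.8017: 1076.09 → 1938.77 px.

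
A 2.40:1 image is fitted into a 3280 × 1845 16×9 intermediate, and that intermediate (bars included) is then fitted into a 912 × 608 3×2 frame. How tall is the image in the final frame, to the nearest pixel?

380 px

First fit — 2.40:1 into 3280×1845 spans the width: 3280.00 × 1366.67.
Second fit — the 16×9 canvas into 912×608 spans the width: 912.00 × 513.00 (×0.2780 from 3280×1845).
The image scales with it: height 1366.67 × 0.2780 ≈ 380.00.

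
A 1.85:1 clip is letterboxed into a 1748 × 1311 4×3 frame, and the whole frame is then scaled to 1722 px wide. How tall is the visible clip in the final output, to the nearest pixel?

In the 1748×1311 frame the clip fills the width: height = 1748 / 1.850 ≈ 944.86 px.
Scaling 1748 → 1722 is ×0.9851, so the height becomes 944.86 × 0.9851 ≈ 930.81 px.

931 px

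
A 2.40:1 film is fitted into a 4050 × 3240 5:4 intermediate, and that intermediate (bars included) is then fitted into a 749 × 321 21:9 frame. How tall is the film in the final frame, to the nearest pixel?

167 px

Inside the 4050×3240 canvas the film is width-limited at 4050.00 × 1687.50.
The 5:4 canvas is height-limited in 749×321, giving 401.25 × 321.00; scale factor 0.0991.
Applying the same ×0.0991: 1687.50 → 167.19.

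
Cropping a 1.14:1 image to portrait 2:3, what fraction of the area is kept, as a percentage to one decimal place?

58.5%

The height stays; only width is cut (since portrait 2:3 is narrower than 1.14:1).
Area ratio = (0.667)/(1.140) = 58.48% retained.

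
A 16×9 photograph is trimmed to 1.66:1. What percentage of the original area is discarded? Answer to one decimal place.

6.6%

Going from 16×9 to 1.66:1 means cutting width while keeping height.
Area ratio = (1.660)/(1.778) = 93.38%; the remaining 6.62% is cropped out.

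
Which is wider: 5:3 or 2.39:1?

2.39:1

5:3 = 1.667 and 2.39; 2.39 > 1.667.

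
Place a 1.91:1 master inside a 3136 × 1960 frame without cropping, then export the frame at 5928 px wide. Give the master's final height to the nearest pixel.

3104 px

At 3136×1960 the master is width-limited, so height = 3136 / 1.910 ≈ 1641.88 px.
The frame scales by 5928/3136 = 1.8903; 1641.88 × 1.8903 ≈ 3103.66 px.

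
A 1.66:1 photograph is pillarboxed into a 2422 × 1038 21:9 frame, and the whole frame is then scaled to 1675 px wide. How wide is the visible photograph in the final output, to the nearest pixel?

1192 px

In the 2422×1038 frame the photograph fills the height: width = 1038 × 1.660 ≈ 1723.08 px.
Resizing to 1675 px wide multiplies everything by 0.6916: 1723.08 → 1191.64 px.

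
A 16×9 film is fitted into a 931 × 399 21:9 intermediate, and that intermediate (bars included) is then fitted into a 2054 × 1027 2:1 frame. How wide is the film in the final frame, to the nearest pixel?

1565 px

Inside the 931×399 canvas the film is height-limited at 709.33 × 399.00.
Second fit — the 21:9 canvas into 2054×1027 spans the width: 2054.00 × 880.29 (×2.2062 from 931×399).
The film scales with it: width 709.33 × 2.2062 ≈ 1564.95.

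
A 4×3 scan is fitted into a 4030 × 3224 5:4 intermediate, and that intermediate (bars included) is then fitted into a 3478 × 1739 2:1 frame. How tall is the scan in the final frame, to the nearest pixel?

1630 px

4×3 in 4030×3224: fills the width, so the scan is 4030.00 × 3022.50.
5:4 in 3478×1739: fills the height, so the intermediate becomes 2173.75 × 1739.00 — a scale of ×0.5394.
Applying the same ×0.5394: 3022.50 → 1630.31.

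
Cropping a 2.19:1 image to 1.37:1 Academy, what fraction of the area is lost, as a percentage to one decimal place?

The height stays; only width is cut (since 1.37:1 Academy is narrower than 2.19:1).
Area ratio = (1.370)/(2.190) = 62.56%; the remaining 37.44% is cropped out.

37.4%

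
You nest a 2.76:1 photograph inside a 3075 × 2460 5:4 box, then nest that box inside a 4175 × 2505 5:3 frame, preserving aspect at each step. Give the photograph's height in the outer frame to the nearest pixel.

1135 px

Inside the 3075×2460 canvas the photograph is width-limited at 3075.00 × 1114.13.
Second fit — the 5:4 canvas into 4175×2505 spans the height: 3131.25 × 2505.00 (×1.0183 from 3075×2460).
The photograph scales with it: height 1114.13 × 1.0183 ≈ 1134.51.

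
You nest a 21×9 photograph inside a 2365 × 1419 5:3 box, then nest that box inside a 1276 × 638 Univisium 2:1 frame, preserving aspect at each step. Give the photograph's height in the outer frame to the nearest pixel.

456 px

21×9 in 2365×1419: fills the width, so the photograph is 2365.00 × 1013.57.
The 5:3 canvas is height-limited in 1276×638, giving 1063.33 × 638.00; scale factor 0.4496.
So the photograph's height is 1013.57 × 0.4496 ≈ 455.71.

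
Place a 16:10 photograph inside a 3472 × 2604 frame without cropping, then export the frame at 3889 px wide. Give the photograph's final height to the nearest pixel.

At 3472×2604 the photograph is width-limited, so height = 3472 × 10/16 ≈ 2170.00 px.
Resizing to 3889 px wide multiplies everything by 1.1201: 2170.00 → 2430.62 px.

2431 px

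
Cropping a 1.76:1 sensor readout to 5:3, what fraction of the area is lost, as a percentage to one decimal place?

5:3 is narrower than 1.76:1, so the crop keeps the full height and trims the width.
(1.667)/(1.760) ≈ 0.947 of the area survives, leaving 5.30% discarded.

5.3%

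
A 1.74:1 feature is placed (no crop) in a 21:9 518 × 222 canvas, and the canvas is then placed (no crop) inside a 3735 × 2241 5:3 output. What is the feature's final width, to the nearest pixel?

First fit — 1.74:1 into 518×222 spans the height: 386.28 × 222.00.
Second fit — the 21:9 canvas into 3735×2241 spans the width: 3735.00 × 1600.71 (×7.2104 from 518×222).
The feature scales with it: width 386.28 × 7.2104 ≈ 2785.24.

2785 px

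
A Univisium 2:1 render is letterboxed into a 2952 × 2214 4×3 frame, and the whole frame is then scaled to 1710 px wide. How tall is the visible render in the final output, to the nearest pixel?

855 px

In the 2952×2214 frame the render fills the width: height = 2952 × 1/2 ≈ 1476.00 px.
Resizing to 1710 px wide multiplies everything by 0.5793: 1476.00 → 855.00 px.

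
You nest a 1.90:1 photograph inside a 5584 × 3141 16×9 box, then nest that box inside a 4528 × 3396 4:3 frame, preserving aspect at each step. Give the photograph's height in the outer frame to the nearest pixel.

2383 px

1.90:1 in 5584×3141: fills the width, so the photograph is 5584.00 × 2938.95.
16×9 in 4528×3396: fills the width, so the intermediate becomes 4528.00 × 2547.00 — a scale of ×0.8109.
Applying the same ×0.8109: 2938.95 → 2383.16.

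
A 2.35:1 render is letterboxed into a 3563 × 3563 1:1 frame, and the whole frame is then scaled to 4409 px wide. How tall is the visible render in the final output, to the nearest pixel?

At 3563×3563 the render is width-limited, so height = 3563 / 2.350 ≈ 1516.17 px.
Scaling 3563 → 4409 is ×1.2374, so the height becomes 1516.17 × 1.2374 ≈ 1876.17 px.

1876 px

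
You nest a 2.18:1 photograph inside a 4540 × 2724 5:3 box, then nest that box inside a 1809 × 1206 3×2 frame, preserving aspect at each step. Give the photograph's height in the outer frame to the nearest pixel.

830 px

Inside the 4540×2724 canvas the photograph is width-limited at 4540.00 × 2082.57.
5:3 in 1809×1206: fills the width, so the intermediate becomes 1809.00 × 1085.40 — a scale of ×0.3985.
So the photograph's height is 2082.57 × 0.3985 ≈ 829.82.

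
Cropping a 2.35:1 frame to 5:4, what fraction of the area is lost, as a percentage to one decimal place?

Going from 2.35:1 to 5:4 means cutting width while keeping height.
Area ratio = (1.250)/(2.350) = 53.19%; the remaining 46.81% is cropped out.

46.8%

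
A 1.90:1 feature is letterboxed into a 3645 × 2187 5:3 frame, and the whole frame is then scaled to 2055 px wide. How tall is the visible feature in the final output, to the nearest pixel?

Fitted into 3645×2187, the feature spans the width; its height is 3645 / 1.900 ≈ 1918.42 px.
Scaling 3645 → 2055 is ×0.5638, so the height becomes 1918.42 × 0.5638 ≈ 1081.58 px.

1082 px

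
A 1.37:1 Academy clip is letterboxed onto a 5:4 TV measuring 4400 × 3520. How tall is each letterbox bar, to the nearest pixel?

1.37:1 Academy is wider than 5:4, so it spans the full width.
The clip is 4400 / 1.370 ≈ 3211.68 px tall.
3520 − 3211.68 = 308.32 px of bars (154.16 each).

154 px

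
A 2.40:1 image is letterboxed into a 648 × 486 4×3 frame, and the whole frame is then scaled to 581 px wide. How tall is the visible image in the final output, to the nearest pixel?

Fitted into 648×486, the image spans the width; its height is 648 / 2.400 ≈ 270.00 px.
The frame scales by 581/648 = 0.8966; 270.00 × 0.8966 ≈ 242.08 px.

242 px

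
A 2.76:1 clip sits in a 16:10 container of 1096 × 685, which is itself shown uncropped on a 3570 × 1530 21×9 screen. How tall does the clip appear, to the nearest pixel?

First fit — 2.76:1 into 1096×685 spans the width: 1096.00 × 397.10.
16:10 in 3570×1530: fills the height, so the intermediate becomes 2448.00 × 1530.00 — a scale of ×2.2336.
The clip scales with it: height 397.10 × 2.2336 ≈ 886.96.

887 px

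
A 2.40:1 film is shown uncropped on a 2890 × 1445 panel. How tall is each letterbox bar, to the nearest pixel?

Since 2.400 > 2.000, the film is width-limited.
Content height = 2890 / 2.400 ≈ 1204.17 px.
Black = 1445 − 1204.17 = 240.83 px, or 120.42 per bar.

120 px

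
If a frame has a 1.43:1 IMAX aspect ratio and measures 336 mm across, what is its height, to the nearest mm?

235 mm

336 / 1.430 = 234.97.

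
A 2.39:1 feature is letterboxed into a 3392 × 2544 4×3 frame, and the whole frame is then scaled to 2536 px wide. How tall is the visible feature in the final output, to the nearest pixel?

1061 px

Fitted into 3392×2544, the feature spans the width; its height is 3392 / 2.390 ≈ 1419.25 px.
Resizing to 2536 px wide multiplies everything by 0.7476: 1419.25 → 1061.09 px.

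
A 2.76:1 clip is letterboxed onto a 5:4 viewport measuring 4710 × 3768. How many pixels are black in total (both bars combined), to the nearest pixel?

9709563 pixels

Since 2.760 > 1.250, the clip is width-limited.
The clip is 4710 / 2.760 ≈ 1706.5217 px tall.
Leftover height: 3768 − 1706.5217 = 2061.4783 px.
Across the 4710-px span: 2061.4783 × 4710 ≈ 9709563 px.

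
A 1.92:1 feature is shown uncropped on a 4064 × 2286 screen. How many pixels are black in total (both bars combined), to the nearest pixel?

1.92:1 is wider than 16×9, so it spans the full width.
Content height = 4064 / 1.920 ≈ 2116.6667 px.
Leftover height: 2286 − 2116.6667 = 169.3333 px.
Across the 4064-px span: 169.3333 × 4064 ≈ 688171 px.

688171 pixels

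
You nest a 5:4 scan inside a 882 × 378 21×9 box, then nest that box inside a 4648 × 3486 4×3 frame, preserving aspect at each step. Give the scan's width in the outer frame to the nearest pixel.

2490 px

First fit — 5:4 into 882×378 spans the height: 472.50 × 378.00.
The 21×9 canvas is width-limited in 4648×3486, giving 4648.00 × 1992.00; scale factor 5.2698.
So the scan's width is 472.50 × 5.2698 ≈ 2490.00.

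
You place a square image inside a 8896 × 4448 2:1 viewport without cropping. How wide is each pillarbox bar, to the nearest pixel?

square is narrower than 2:1, so it spans the full height.
The image is 4448 × 1/1 ≈ 4448.00 px wide.
Leftover width: 8896 − 4448.00 = 4448.00 px → 2224.00 each side.

2224 px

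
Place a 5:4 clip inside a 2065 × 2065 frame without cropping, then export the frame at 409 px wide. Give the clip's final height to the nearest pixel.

Fitted into 2065×2065, the clip spans the width; its height is 2065 × 4/5 ≈ 1652.00 px.
Resizing to 409 px wide multiplies everything by 0.1981: 1652.00 → 327.20 px.

327 px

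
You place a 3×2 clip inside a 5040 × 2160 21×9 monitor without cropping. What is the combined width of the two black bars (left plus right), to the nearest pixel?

1800 px

3×2 (1.500) < 21×9 (2.333), so the clip fills the height.
Content width = 2160 × 3/2 ≈ 3240.00 px.
Black = 5040 − 3240.00 = 1800.00 px.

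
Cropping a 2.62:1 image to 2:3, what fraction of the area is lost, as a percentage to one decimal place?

Going from 2.62:1 to 2:3 means cutting width while keeping height.
(0.667)/(2.620) ≈ 0.254 of the area survives, leaving 74.55% discarded.

74.6%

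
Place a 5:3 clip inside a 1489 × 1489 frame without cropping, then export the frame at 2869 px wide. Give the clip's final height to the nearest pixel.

1721 px

At 1489×1489 the clip is width-limited, so height = 1489 × 3/5 ≈ 893.40 px.
The frame scales by 2869/1489 = 1.9268; 893.40 × 1.9268 ≈ 1721.40 px.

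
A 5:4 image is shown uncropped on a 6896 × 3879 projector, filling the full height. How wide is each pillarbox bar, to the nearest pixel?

1024 px

The image is 3879 × 5/4 ≈ 4848.75 px wide.
Black = 6896 − 4848.75 = 2047.25 px, or 1023.62 per bar.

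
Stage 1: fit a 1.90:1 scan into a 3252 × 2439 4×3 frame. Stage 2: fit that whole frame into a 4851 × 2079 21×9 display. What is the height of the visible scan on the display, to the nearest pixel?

1459 px

First fit — 1.90:1 into 3252×2439 spans the width: 3252.00 × 1711.58.
4×3 in 4851×2079: fills the height, so the intermediate becomes 2772.00 × 2079.00 — a scale of ×0.8524.
Applying the same ×0.8524: 1711.58 → 1458.95.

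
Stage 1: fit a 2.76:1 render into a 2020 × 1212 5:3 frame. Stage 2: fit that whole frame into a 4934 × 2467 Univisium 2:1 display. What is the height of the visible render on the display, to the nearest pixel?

1490 px

Inside the 2020×1212 canvas the render is width-limited at 2020.00 × 731.88.
The 5:3 canvas is height-limited in 4934×2467, giving 4111.67 × 2467.00; scale factor 2.0355.
So the render's height is 731.88 × 2.0355 ≈ 1489.73.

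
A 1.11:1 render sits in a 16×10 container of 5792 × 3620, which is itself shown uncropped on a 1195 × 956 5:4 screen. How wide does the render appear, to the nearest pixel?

829 px

Inside the 5792×3620 canvas the render is height-limited at 4018.20 × 3620.00.
Second fit — the 16×10 canvas into 1195×956 spans the width: 1195.00 × 746.88 (×0.2063 from 5792×3620).
Applying the same ×0.2063: 4018.20 → 829.03.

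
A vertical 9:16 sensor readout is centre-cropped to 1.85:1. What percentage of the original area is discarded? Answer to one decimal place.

69.6%

1.85:1 is wider than vertical 9:16, so the crop keeps the full width and trims the height.
(0.562)/(1.850) ≈ 0.304 of the area survives, leaving 69.59% discarded.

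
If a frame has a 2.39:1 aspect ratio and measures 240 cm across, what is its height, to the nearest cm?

240 / 2.390 = 100.42.

100 cm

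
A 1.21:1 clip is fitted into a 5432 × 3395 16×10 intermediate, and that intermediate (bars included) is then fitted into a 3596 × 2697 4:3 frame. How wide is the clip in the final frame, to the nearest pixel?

First fit — 1.21:1 into 5432×3395 spans the height: 4107.95 × 3395.00.
Second fit — the 16×10 canvas into 3596×2697 spans the width: 3596.00 × 2247.50 (×0.6620 from 5432×3395).
So the clip's width is 4107.95 × 0.6620 ≈ 2719.47.

2719 px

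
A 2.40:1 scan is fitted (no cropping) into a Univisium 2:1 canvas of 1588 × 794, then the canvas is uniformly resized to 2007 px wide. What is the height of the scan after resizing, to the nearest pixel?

At 1588×794 the scan is width-limited, so height = 1588 / 2.400 ≈ 661.67 px.
Resizing to 2007 px wide multiplies everything by 1.2639: 661.67 → 836.25 px.

836 px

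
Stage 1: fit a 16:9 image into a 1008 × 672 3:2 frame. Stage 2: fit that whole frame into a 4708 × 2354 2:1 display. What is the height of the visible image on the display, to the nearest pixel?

Inside the 1008×672 canvas the image is width-limited at 1008.00 × 567.00.
Second fit — the 3:2 canvas into 4708×2354 spans the height: 3531.00 × 2354.00 (×3.5030 from 1008×672).
So the image's height is 567.00 × 3.5030 ≈ 1986.19.

1986 px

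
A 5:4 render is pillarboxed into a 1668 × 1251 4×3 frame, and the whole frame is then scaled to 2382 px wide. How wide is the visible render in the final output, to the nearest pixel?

At 1668×1251 the render is height-limited, so width = 1251 × 5/4 ≈ 1563.75 px.
Resizing to 2382 px wide multiplies everything by 1.4281: 1563.75 → 2233.12 px.

2233 px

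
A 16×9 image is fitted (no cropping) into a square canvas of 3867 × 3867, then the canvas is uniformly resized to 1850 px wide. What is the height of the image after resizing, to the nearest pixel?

In the 3867×3867 frame the image fills the width: height = 3867 × 9/16 ≈ 2175.19 px.
The frame scales by 1850/3867 = 0.4784; 2175.19 × 0.4784 ≈ 1040.62 px.

1041 px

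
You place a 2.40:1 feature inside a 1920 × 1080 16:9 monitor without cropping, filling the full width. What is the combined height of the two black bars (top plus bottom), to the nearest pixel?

Content height = 1920 / 2.400 ≈ 800.00 px.
1080 − 800.00 = 280.00 px of bars.

280 px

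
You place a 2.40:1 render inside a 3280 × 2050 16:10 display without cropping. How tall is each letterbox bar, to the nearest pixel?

Since 2.400 > 1.600, the render is width-limited.
The render is 3280 / 2.400 ≈ 1366.67 px tall.
Leftover height: 2050 − 1366.67 = 683.33 px → 341.67 each side.

342 px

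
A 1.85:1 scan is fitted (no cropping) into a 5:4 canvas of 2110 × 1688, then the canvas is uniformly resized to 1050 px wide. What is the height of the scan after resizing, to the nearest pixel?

568 px

In the 2110×1688 frame the scan fills the width: height = 2110 / 1.850 ≈ 1140.54 px.
Resizing to 1050 px wide multiplies everything by 0.4976: 1140.54 → 567.57 px.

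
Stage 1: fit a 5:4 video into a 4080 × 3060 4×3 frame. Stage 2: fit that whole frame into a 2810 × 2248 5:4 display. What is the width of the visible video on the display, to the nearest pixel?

5:4 in 4080×3060: fills the height, so the video is 3825.00 × 3060.00.
Second fit — the 4×3 canvas into 2810×2248 spans the width: 2810.00 × 2107.50 (×0.6887 from 4080×3060).
So the video's width is 3825.00 × 0.6887 ≈ 2634.38.

2634 px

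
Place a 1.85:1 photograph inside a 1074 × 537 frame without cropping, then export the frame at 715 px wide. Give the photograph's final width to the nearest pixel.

661 px

In the 1074×537 frame the photograph fills the height: width = 537 × 1.850 ≈ 993.45 px.
Resizing to 715 px wide multiplies everything by 0.6657: 993.45 → 661.38 px.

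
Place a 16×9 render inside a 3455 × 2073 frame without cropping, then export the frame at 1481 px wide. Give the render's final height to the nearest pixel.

Fitted into 3455×2073, the render spans the width; its height is 3455 × 9/16 ≈ 1943.44 px.
The frame scales by 1481/3455 = 0.4287; 1943.44 × 0.4287 ≈ 833.06 px.

833 px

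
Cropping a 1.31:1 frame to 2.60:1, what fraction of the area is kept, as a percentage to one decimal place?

50.4%

Going from 1.31:1 to 2.60:1 means cutting height while keeping width.
Area ratio = (1.310)/(2.600) = 50.38% retained.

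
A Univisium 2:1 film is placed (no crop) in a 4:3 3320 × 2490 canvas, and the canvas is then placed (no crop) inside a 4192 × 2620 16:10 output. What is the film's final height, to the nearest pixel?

1747 px

First fit — Univisium 2:1 into 3320×2490 spans the width: 3320.00 × 1660.00.
The 4:3 canvas is height-limited in 4192×2620, giving 3493.33 × 2620.00; scale factor 1.0522.
The film scales with it: height 1660.00 × 1.0522 ≈ 1746.67.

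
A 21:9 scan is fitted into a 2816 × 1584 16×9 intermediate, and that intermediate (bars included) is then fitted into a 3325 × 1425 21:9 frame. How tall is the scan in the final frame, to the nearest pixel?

First fit — 21:9 into 2816×1584 spans the width: 2816.00 × 1206.86.
Second fit — the 16×9 canvas into 3325×1425 spans the height: 2533.33 × 1425.00 (×0.8996 from 2816×1584).
So the scan's height is 1206.86 × 0.8996 ≈ 1085.71.

1086 px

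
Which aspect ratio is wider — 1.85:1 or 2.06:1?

2.06:1

1.85 and 2.06; 2.06 > 1.85.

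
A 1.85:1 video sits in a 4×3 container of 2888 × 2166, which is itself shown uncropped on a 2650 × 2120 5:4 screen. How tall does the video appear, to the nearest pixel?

1432 px

First fit — 1.85:1 into 2888×2166 spans the width: 2888.00 × 1561.08.
The 4×3 canvas is width-limited in 2650×2120, giving 2650.00 × 1987.50; scale factor 0.9176.
So the video's height is 1561.08 × 0.9176 ≈ 1432.43.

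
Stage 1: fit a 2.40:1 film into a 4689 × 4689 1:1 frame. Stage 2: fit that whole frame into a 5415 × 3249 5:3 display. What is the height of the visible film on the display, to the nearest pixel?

2.40:1 in 4689×4689: fills the width, so the film is 4689.00 × 1953.75.
1:1 in 5415×3249: fills the height, so the intermediate becomes 3249.00 × 3249.00 — a scale of ×0.6929.
Applying the same ×0.6929: 1953.75 → 1353.75.

1354 px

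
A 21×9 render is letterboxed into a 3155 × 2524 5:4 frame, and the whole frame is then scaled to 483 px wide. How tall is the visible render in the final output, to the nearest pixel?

207 px

Fitted into 3155×2524, the render spans the width; its height is 3155 × 9/21 ≈ 1352.14 px.
Resizing to 483 px wide multiplies everything by 0.1531: 1352.14 → 207.00 px.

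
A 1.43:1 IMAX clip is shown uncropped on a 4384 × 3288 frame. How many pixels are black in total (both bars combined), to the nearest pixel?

974413 pixels

Since 1.430 > 1.333, the clip is width-limited.
Content height = 4384 / 1.430 ≈ 3065.7343 px.
Leftover height: 3288 − 3065.7343 = 222.2657 px.
That's 222.2657 × 4384 ≈ 974413 black pixels.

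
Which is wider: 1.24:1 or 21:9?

21:9

1.24 and 21:9 = 2.333; 2.333 > 1.24.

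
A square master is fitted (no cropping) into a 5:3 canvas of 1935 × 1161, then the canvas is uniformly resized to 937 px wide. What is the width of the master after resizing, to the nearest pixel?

562 px

At 1935×1161 the master is height-limited, so width = 1161 × 1/1 ≈ 1161.00 px.
Scaling 1935 → 937 is ×0.4842, so the width becomes 1161.00 × 0.4842 ≈ 562.20 px.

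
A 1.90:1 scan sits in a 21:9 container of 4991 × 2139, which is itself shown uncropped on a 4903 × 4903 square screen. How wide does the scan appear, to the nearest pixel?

3992 px

1.90:1 in 4991×2139: fills the height, so the scan is 4064.10 × 2139.00.
Second fit — the 21:9 canvas into 4903×4903 spans the width: 4903.00 × 2101.29 (×0.9824 from 4991×2139).
Applying the same ×0.9824: 4064.10 → 3992.44.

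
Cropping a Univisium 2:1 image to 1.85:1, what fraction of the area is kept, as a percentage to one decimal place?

Going from Univisium 2:1 to 1.85:1 means cutting width while keeping height.
Fraction kept = (1.850)/(2.000) ≈ 92.50%.

92.5%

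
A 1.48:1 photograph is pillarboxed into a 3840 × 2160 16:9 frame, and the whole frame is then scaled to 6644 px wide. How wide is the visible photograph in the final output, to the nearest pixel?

5531 px

At 3840×2160 the photograph is height-limited, so width = 2160 × 1.480 ≈ 3196.80 px.
Resizing to 6644 px wide multiplies everything by 1.7302: 3196.80 → 5531.13 px.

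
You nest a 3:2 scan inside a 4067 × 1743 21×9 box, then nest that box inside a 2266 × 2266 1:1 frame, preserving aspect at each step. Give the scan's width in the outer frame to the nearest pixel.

1457 px

Inside the 4067×1743 canvas the scan is height-limited at 2614.50 × 1743.00.
21×9 in 2266×2266: fills the width, so the intermediate becomes 2266.00 × 971.14 — a scale of ×0.5572.
So the scan's width is 2614.50 × 0.5572 ≈ 1456.71.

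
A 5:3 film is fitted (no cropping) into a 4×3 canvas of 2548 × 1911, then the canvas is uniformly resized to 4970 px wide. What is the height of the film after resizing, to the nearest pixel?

2982 px

At 2548×1911 the film is width-limited, so height = 2548 × 3/5 ≈ 1528.80 px.
Resizing to 4970 px wide multiplies everything by 1.9505: 1528.80 → 2982.00 px.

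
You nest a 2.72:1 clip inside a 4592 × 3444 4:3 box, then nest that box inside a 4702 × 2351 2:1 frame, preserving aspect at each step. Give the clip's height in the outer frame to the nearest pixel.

1152 px

First fit — 2.72:1 into 4592×3444 spans the width: 4592.00 × 1688.24.
Second fit — the 4:3 canvas into 4702×2351 spans the height: 3134.67 × 2351.00 (×0.6826 from 4592×3444).
The clip scales with it: height 1688.24 × 0.6826 ≈ 1152.45.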